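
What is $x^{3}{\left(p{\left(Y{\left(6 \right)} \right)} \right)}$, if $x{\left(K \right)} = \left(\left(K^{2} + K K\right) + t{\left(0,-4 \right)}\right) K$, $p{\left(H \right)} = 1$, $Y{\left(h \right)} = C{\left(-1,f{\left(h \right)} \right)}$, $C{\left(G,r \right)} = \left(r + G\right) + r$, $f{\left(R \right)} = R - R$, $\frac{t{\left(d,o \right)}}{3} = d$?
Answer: $8$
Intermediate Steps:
$t{\left(d,o \right)} = 3 d$
$f{\left(R \right)} = 0$
$C{\left(G,r \right)} = G + 2 r$ ($C{\left(G,r \right)} = \left(G + r\right) + r = G + 2 r$)
$Y{\left(h \right)} = -1$ ($Y{\left(h \right)} = -1 + 2 \cdot 0 = -1 + 0 = -1$)
$x{\left(K \right)} = 2 K^{3}$ ($x{\left(K \right)} = \left(\left(K^{2} + K K\right) + 3 \cdot 0\right) K = \left(\left(K^{2} + K^{2}\right) + 0\right) K = \left(2 K^{2} + 0\right) K = 2 K^{2} K = 2 K^{3}$)
$x^{3}{\left(p{\left(Y{\left(6 \right)} \right)} \right)} = \left(2 \cdot 1^{3}\right)^{3} = \left(2 \cdot 1\right)^{3} = 2^{3} = 8$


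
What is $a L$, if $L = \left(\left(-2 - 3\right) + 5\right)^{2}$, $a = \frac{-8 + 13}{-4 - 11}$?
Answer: $0$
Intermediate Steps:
$a = - \frac{1}{3}$ ($a = \frac{5}{-15} = 5 \left(- \frac{1}{15}\right) = - \frac{1}{3} \approx -0.33333$)
$L = 0$ ($L = \left(\left(-2 - 3\right) + 5\right)^{2} = \left(-5 + 5\right)^{2} = 0^{2} = 0$)
$a L = \left(- \frac{1}{3}\right) 0 = 0$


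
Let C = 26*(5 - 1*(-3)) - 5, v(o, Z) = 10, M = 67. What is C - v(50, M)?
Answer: 193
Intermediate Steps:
C = 203 (C = 26*(5 + 3) - 5 = 26*8 - 5 = 208 - 5 = 203)
C - v(50, M) = 203 - 1*10 = 203 - 10 = 193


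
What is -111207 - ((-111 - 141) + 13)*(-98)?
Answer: -134629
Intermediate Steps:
-111207 - ((-111 - 141) + 13)*(-98) = -111207 - (-252 + 13)*(-98) = -111207 - (-239)*(-98) = -111207 - 1*23422 = -111207 - 23422 = -134629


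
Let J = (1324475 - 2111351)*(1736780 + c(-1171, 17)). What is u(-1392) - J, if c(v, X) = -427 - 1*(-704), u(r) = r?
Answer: 1366848462540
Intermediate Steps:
c(v, X) = 277 (c(v, X) = -427 + 704 = 277)
J = -1366848463932 (J = (1324475 - 2111351)*(1736780 + 277) = -786876*1737057 = -1366848463932)
u(-1392) - J = -1392 - 1*(-1366848463932) = -1392 + 1366848463932 = 1366848462540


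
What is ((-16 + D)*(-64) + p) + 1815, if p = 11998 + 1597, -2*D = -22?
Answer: 15730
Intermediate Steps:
D = 11 (D = -½*(-22) = 11)
p = 13595
((-16 + D)*(-64) + p) + 1815 = ((-16 + 11)*(-64) + 13595) + 1815 = (-5*(-64) + 13595) + 1815 = (320 + 13595) + 1815 = 13915 + 1815 = 15730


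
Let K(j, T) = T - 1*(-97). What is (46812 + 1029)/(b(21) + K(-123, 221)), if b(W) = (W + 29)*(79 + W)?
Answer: 47841/5318 ≈ 8.9960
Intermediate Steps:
K(j, T) = 97 + T (K(j, T) = T + 97 = 97 + T)
b(W) = (29 + W)*(79 + W)
(46812 + 1029)/(b(21) + K(-123, 221)) = (46812 + 1029)/((2291 + 21**2 + 108*21) + (97 + 221)) = 47841/((2291 + 441 + 2268) + 318) = 47841/(5000 + 318) = 47841/5318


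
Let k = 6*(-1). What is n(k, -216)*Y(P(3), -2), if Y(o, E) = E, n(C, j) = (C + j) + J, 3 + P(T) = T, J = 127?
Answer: 190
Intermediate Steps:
k = -6
P(T) = -3 + T
n(C, j) = 127 + C + j (n(C, j) = (C + j) + 127 = 127 + C + j)
n(k, -216)*Y(P(3), -2) = (127 - 6 - 216)*(-2) = -95*(-2) = 190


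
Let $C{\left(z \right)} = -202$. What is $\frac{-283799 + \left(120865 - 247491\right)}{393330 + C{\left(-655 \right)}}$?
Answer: $- \frac{410425}{393128} \approx -1.044$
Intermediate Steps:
$\frac{-283799 + \left(120865 - 247491\right)}{393330 + C{\left(-655 \right)}} = \frac{-283799 + \left(120865 - 247491\right)}{393330 - 202} = \frac{-283799 - 126626}{393128} = \left(-410425\right) \frac{1}{393128} = - \frac{410425}{393128}$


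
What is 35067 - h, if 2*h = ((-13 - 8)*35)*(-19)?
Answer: 56169/2 ≈ 28085.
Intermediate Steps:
h = 13965/2 (h = (((-13 - 8)*35)*(-19))/2 = (-21*35*(-19))/2 = (-735*(-19))/2 = (1/2)*13965 = 13965/2 ≈ 6982.5)
35067 - h = 35067 - 1*13965/2 = 35067 - 13965/2 = 56169/2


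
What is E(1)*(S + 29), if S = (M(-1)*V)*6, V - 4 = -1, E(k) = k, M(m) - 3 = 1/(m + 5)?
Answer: 175/2 ≈ 87.500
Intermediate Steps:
M(m) = 3 + 1/(5 + m) (M(m) = 3 + 1/(m + 5) = 3 + 1/(5 + m))
V = 3 (V = 4 - 1 = 3)
S = 117/2 (S = (((16 + 3*(-1))/(5 - 1))*3)*6 = (((16 - 3)/4)*3)*6 = (((1/4)*13)*3)*6 = ((13/4)*3)*6 = (39/4)*6 = 117/2 ≈ 58.500)
E(1)*(S + 29) = 1*(117/2 + 29) = 1*(175/2) = 175/2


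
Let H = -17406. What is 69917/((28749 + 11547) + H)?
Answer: 69917/22890 ≈ 3.0545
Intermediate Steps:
69917/((28749 + 11547) + H) = 69917/((28749 + 11547) - 17406) = 69917/(40296 - 17406) = 69917/22890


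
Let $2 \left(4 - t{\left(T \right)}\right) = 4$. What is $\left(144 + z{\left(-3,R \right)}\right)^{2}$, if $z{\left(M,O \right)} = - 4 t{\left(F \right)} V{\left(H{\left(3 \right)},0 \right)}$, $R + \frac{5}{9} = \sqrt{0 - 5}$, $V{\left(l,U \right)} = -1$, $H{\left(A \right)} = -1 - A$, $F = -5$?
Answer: $23104$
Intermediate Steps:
$t{\left(T \right)} = 2$ ($t{\left(T \right)} = 4 - 2 = 2$)
$R = - \frac{5}{9} + i \sqrt{5}$ ($R = - \frac{5}{9} + \sqrt{0 - 5} = - \frac{5}{9} + \sqrt{-5} = - \frac{5}{9} + i \sqrt{5} \approx -0.55556 + 2.2361 i$)
$z{\left(M,O \right)} = 8$ ($z{\left(M,O \right)} = \left(-4\right) 2 \left(-1\right) = \left(-8\right) \left(-1\right) = 8$)
$\left(144 + z{\left(-3,R \right)}\right)^{2} = \left(144 + 8\right)^{2} = 152^{2} = 23104$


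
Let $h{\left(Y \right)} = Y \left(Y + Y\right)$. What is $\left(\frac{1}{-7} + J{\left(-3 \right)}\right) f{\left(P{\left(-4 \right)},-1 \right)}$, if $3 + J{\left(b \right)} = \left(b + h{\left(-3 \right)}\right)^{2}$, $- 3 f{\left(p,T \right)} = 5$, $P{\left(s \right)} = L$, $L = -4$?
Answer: $- \frac{7765}{21} \approx -369.76$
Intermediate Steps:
$h{\left(Y \right)} = 2 Y^{2}$ ($h{\left(Y \right)} = Y 2 Y = 2 Y^{2}$)
$P{\left(s \right)} = -4$
$f{\left(p,T \right)} = - \frac{5}{3}$ ($f{\left(p,T \right)} = \left(- \frac{1}{3}\right) 5 = - \frac{5}{3}$)
$J{\left(b \right)} = -3 + \left(18 + b\right)^{2}$ ($J{\left(b \right)} = -3 + \left(b + 2 \left(-3\right)^{2}\right)^{2} = -3 + \left(b + 2 \cdot 9\right)^{2} = -3 + \left(b + 18\right)^{2} = -3 + \left(18 + b\right)^{2}$)
$\left(\frac{1}{-7} + J{\left(-3 \right)}\right) f{\left(P{\left(-4 \right)},-1 \right)} = \left(\frac{1}{-7} - \left(3 - \left(18 - 3\right)^{2}\right)\right) \left(- \frac{5}{3}\right) = \left(- \frac{1}{7} - \left(3 - 15^{2}\right)\right) \left(- \frac{5}{3}\right) = \left(- \frac{1}{7} + \left(-3 + 225\right)\right) \left(- \frac{5}{3}\right) = \left(- \frac{1}{7} + 222\right) \left(- \frac{5}{3}\right) = \frac{1553}{7} \left(- \frac{5}{3}\right) = - \frac{7765}{21}$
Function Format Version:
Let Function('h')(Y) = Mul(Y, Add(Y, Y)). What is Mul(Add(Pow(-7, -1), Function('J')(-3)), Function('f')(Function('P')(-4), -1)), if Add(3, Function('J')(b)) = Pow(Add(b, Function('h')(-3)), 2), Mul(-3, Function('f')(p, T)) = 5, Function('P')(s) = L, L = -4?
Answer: Rational(-7765, 21) ≈ -369.76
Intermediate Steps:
Function('h')(Y) = Mul(2, Pow(Y, 2)) (Function('h')(Y) = Mul(Y, Mul(2, Y)) = Mul(2, Pow(Y, 2)))
Function('P')(s) = -4
Function('f')(p, T) = Rational(-5, 3) (Function('f')(p, T) = Mul(Rational(-1, 3), 5) = Rational(-5, 3))
Function('J')(b) = Add(-3, Pow(Add(18, b), 2)) (Function('J')(b) = Add(-3, Pow(Add(b, Mul(2, Pow(-3, 2))), 2)) = Add(-3, Pow(Add(b, Mul(2, 9)), 2)) = Add(-3, Pow(Add(b, 18), 2)) = Add(-3, Pow(Add(18, b), 2)))
Mul(Add(Pow(-7, -1), Function('J')(-3)), Function('f')(Function('P')(-4), -1)) = Mul(Add(Pow(-7, -1), Add(-3, Pow(Add(18, -3), 2))), Rational(-5, 3)) = Mul(Add(Rational(-1, 7), Add(-3, Pow(15, 2))), Rational(-5, 3)) = Mul(Add(Rational(-1, 7), Add(-3, 225)), Rational(-5, 3)) = Mul(Add(Rational(-1, 7), 222), Rational(-5, 3)) = Mul(Rational(1553, 7), Rational(-5, 3)) = Rational(-7765, 21)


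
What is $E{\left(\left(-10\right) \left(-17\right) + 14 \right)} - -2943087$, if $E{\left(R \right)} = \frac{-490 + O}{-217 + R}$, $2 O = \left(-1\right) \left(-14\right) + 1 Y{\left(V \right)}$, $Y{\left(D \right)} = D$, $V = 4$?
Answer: $\frac{97122352}{33} \approx 2.9431 \cdot 10^{6}$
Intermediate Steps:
$O = 9$ ($O = \frac{\left(-1\right) \left(-14\right) + 1 \cdot 4}{2} = \frac{14 + 4}{2} = \frac{1}{2} \cdot 18 = 9$)
$E{\left(R \right)} = - \frac{481}{-217 + R}$ ($E{\left(R \right)} = \frac{-490 + 9}{-217 + R} = - \frac{481}{-217 + R}$)
$E{\left(\left(-10\right) \left(-17\right) + 14 \right)} - -2943087 = - \frac{481}{-217 + \left(\left(-10\right) \left(-17\right) + 14\right)} - -2943087 = - \frac{481}{-217 + \left(170 + 14\right)} + 2943087 = - \frac{481}{-217 + 184} + 2943087 = - \frac{481}{-33} + 2943087 = \left(-481\right) \left(- \frac{1}{33}\right) + 2943087 = \frac{481}{33} + 2943087 = \frac{97122352}{33}$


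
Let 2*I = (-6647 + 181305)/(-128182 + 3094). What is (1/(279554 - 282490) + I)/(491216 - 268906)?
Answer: -32065379/10205650973760 ≈ -3.1419e-6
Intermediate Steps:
I = -87329/125088 (I = ((-6647 + 181305)/(-128182 + 3094))/2 = (174658/(-125088))/2 = (174658*(-1/125088))/2 = (½)*(-87329/62544) = -87329/125088 ≈ -0.69814)
(1/(279554 - 282490) + I)/(491216 - 268906) = (1/(279554 - 282490) - 87329/125088)/(491216 - 268906) = (1/(-2936) - 87329/125088)/222310 = (-1/2936 - 87329/125088)*(1/222310) = -32065379/45907296*1/222310 = -32065379/10205650973760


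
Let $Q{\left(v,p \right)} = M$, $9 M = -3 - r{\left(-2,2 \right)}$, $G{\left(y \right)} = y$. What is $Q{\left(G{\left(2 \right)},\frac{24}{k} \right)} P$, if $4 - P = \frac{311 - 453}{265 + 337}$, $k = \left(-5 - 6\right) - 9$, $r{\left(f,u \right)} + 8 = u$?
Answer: $\frac{425}{301} \approx 1.412$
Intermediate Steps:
$r{\left(f,u \right)} = -8 + u$
$M = \frac{1}{3}$ ($M = \frac{-3 - \left(-8 + 2\right)}{9} = \frac{-3 - -6}{9} = \frac{-3 + 6}{9} = \frac{1}{9} \cdot 3 = \frac{1}{3} \approx 0.33333$)
$k = -20$ ($k = -11 - 9 = -20$)
$Q{\left(v,p \right)} = \frac{1}{3}$
$P = \frac{1275}{301}$ ($P = 4 - \frac{311 - 453}{265 + 337} = 4 - - \frac{142}{602} = 4 - \left(-142\right) \frac{1}{602} = 4 - - \frac{71}{301} = 4 + \frac{71}{301} = \frac{1275}{301} \approx 4.2359$)
$Q{\left(G{\left(2 \right)},\frac{24}{k} \right)} P = \frac{1}{3} \cdot \frac{1275}{301} = \frac{425}{301}$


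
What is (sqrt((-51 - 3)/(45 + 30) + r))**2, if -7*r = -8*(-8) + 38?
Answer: -2676/175 ≈ -15.291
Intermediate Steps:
r = -102/7 (r = -(-8*(-8) + 38)/7 = -(64 + 38)/7 = -1/7*102 = -102/7 ≈ -14.571)
(sqrt((-51 - 3)/(45 + 30) + r))**2 = (sqrt((-51 - 3)/(45 + 30) - 102/7))**2 = (sqrt(-54/75 - 102/7))**2 = (sqrt(-54*1/75 - 102/7))**2 = (sqrt(-18/25 - 102/7))**2 = (sqrt(-2676/175))**2 = (2*I*sqrt(4683)/35)**2 = -2676/175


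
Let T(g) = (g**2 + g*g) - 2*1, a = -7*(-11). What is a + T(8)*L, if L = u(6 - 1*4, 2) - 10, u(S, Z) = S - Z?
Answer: -1183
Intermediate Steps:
a = 77
T(g) = -2 + 2*g**2 (T(g) = (g**2 + g**2) - 2 = 2*g**2 - 2 = -2 + 2*g**2)
L = -10 (L = ((6 - 1*4) - 1*2) - 10 = ((6 - 4) - 2) - 10 = (2 - 2) - 10 = 0 - 10 = -10)
a + T(8)*L = 77 + (-2 + 2*8**2)*(-10) = 77 + (-2 + 2*64)*(-10) = 77 + (-2 + 128)*(-10) = 77 + 126*(-10) = 77 - 1260 = -1183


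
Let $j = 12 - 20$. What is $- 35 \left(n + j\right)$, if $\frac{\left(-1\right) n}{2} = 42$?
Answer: $3220$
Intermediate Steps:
$n = -84$ ($n = \left(-2\right) 42 = -84$)
$j = -8$ ($j = 12 - 20 = -8$)
$- 35 \left(n + j\right) = - 35 \left(-84 - 8\right) = \left(-35\right) \left(-92\right) = 3220$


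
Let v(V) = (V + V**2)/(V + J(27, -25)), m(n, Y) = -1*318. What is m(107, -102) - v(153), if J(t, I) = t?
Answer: -4489/10 ≈ -448.90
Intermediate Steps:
m(n, Y) = -318
v(V) = (V + V**2)/(27 + V) (v(V) = (V + V**2)/(V + 27) = (V + V**2)/(27 + V))
m(107, -102) - v(153) = -318 - 153*(1 + 153)/(27 + 153) = -318 - 153*154/180 = -318 - 1*1309/10 = -318 - 1309/10 = -4489/10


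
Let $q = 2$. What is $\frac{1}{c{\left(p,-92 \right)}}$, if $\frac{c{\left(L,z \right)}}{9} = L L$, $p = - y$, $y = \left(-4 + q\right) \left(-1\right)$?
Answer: $\frac{1}{36} \approx 0.027778$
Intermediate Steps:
$y = 2$ ($y = \left(-4 + 2\right) \left(-1\right) = \left(-2\right) \left(-1\right) = 2$)
$p = -2$ ($p = \left(-1\right) 2 = -2$)
$c{\left(L,z \right)} = 9 L^{2}$ ($c{\left(L,z \right)} = 9 L L = 9 L^{2}$)
$\frac{1}{c{\left(p,-92 \right)}} = \frac{1}{9 \left(-2\right)^{2}} = \frac{1}{9 \cdot 4} = \frac{1}{36}$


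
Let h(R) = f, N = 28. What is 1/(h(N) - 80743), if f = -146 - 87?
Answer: -1/80976 ≈ -1.2349e-5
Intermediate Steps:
f = -233
h(R) = -233
1/(h(N) - 80743) = 1/(-233 - 80743) = 1/(-80976) = -1/80976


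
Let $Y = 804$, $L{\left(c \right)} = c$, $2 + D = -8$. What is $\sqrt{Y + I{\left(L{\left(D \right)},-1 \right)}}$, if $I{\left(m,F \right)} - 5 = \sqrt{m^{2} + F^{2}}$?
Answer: $\sqrt{809 + \sqrt{101}} \approx 28.619$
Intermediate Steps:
$D = -10$ ($D = -2 - 8 = -10$)
$I{\left(m,F \right)} = 5 + \sqrt{F^{2} + m^{2}}$ ($I{\left(m,F \right)} = 5 + \sqrt{m^{2} + F^{2}} = 5 + \sqrt{F^{2} + m^{2}}$)
$\sqrt{Y + I{\left(L{\left(D \right)},-1 \right)}} = \sqrt{804 + \left(5 + \sqrt{\left(-1\right)^{2} + \left(-10\right)^{2}}\right)} = \sqrt{804 + \left(5 + \sqrt{1 + 100}\right)} = \sqrt{804 + \left(5 + \sqrt{101}\right)} = \sqrt{809 + \sqrt{101}}$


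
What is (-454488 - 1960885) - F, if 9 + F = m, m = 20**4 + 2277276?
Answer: -4852640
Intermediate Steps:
m = 2437276 (m = 160000 + 2277276 = 2437276)
F = 2437267 (F = -9 + 2437276 = 2437267)
(-454488 - 1960885) - F = (-454488 - 1960885) - 1*2437267 = -2415373 - 2437267 = -4852640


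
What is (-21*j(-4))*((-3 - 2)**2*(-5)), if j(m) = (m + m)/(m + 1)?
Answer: 7000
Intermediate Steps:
j(m) = 2*m/(1 + m) (j(m) = (2*m)/(1 + m) = 2*m/(1 + m))
(-21*j(-4))*((-3 - 2)**2*(-5)) = (-42*(-4)/(1 - 4))*((-3 - 2)**2*(-5)) = (-42*(-4)/(-3))*((-5)**2*(-5)) = (-42*(-4)*(-1)/3)*(25*(-5)) = -21*8/3*(-125) = -56*(-125) = 7000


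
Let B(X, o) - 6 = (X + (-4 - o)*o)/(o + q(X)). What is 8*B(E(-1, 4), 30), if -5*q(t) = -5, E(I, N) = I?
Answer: -6680/31 ≈ -215.48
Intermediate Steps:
q(t) = 1 (q(t) = -1/5*(-5) = 1)
B(X, o) = 6 + (X + o*(-4 - o))/(1 + o) (B(X, o) = 6 + (X + (-4 - o)*o)/(o + 1) = 6 + (X + o*(-4 - o))/(1 + o))
8*B(E(-1, 4), 30) = 8*((6 - 1 - 1*30**2 + 2*30)/(1 + 30)) = 8*((6 - 1 - 1*900 + 60)/31) = 8*((6 - 1 - 900 + 60)/31) = 8*((1/31)*(-835)) = 8*(-835/31) = -6680/31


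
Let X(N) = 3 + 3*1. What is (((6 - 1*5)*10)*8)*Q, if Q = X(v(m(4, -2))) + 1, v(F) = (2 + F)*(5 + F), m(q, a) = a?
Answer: 560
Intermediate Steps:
X(N) = 6 (X(N) = 3 + 3 = 6)
Q = 7 (Q = 6 + 1 = 7)
(((6 - 1*5)*10)*8)*Q = (((6 - 1*5)*10)*8)*7 = (((6 - 5)*10)*8)*7 = ((1*10)*8)*7 = (10*8)*7 = 80*7 = 560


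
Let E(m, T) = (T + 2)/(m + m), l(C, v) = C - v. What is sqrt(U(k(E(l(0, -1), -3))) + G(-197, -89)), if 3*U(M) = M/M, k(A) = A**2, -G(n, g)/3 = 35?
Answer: I*sqrt(942)/3 ≈ 10.231*I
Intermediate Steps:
G(n, g) = -105 (G(n, g) = -3*35 = -105)
E(m, T) = (2 + T)/(2*m) (E(m, T) = (2 + T)/((2*m)) = (2 + T)*(1/(2*m)) = (2 + T)/(2*m))
U(M) = 1/3 (U(M) = (M/M)/3 = (1/3)*1 = 1/3)
sqrt(U(k(E(l(0, -1), -3))) + G(-197, -89)) = sqrt(1/3 - 105) = sqrt(-314/3) = I*sqrt(942)/3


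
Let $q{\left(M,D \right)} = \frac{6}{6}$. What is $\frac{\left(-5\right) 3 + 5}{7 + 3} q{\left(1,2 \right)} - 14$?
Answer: $-15$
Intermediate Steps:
$q{\left(M,D \right)} = 1$ ($q{\left(M,D \right)} = 6 \cdot \frac{1}{6} = 1$)
$\frac{\left(-5\right) 3 + 5}{7 + 3} q{\left(1,2 \right)} - 14 = \frac{\left(-5\right) 3 + 5}{7 + 3} \cdot 1 - 14 = \frac{-15 + 5}{10} \cdot 1 - 14 = \left(-10\right) \frac{1}{10} \cdot 1 - 14 = \left(-1\right) 1 - 14 = -1 - 14 = -15$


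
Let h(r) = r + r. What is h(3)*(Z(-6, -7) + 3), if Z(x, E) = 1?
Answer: 24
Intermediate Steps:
h(r) = 2*r
h(3)*(Z(-6, -7) + 3) = (2*3)*(1 + 3) = 6*4 = 24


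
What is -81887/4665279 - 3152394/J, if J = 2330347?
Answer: -14897622652715/10871718921813 ≈ -1.3703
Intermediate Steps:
-81887/4665279 - 3152394/J = -81887/4665279 - 3152394/2330347 = -14897622652715/10871718921813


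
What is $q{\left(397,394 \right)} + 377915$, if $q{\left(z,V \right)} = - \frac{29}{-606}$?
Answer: $\frac{229016519}{606} \approx 3.7792 \cdot 10^{5}$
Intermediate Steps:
$q{\left(z,V \right)} = \frac{29}{606}$ ($q{\left(z,V \right)} = \left(-29\right) \left(- \frac{1}{606}\right) = \frac{29}{606}$)
$q{\left(397,394 \right)} + 377915 = \frac{29}{606} + 377915 = \frac{229016519}{606}$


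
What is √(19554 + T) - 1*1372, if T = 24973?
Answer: -1372 + √44527 ≈ -1161.0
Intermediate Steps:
√(19554 + T) - 1*1372 = √(19554 + 24973) - 1*1372 = √44527 - 1372 = -1372 + √44527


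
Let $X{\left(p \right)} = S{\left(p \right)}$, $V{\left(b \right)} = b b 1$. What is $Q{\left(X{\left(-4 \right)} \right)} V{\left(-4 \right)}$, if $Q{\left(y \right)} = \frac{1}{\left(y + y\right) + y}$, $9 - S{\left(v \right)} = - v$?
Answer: $\frac{16}{15} \approx 1.0667$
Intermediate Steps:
$V{\left(b \right)} = b^{2}$ ($V{\left(b \right)} = b^{2} \cdot 1 = b^{2}$)
$S{\left(v \right)} = 9 + v$ ($S{\left(v \right)} = 9 - - v = 9 + v$)
$X{\left(p \right)} = 9 + p$
$Q{\left(y \right)} = \frac{1}{3 y}$ ($Q{\left(y \right)} = \frac{1}{2 y + y} = \frac{1}{3 y}$)
$Q{\left(X{\left(-4 \right)} \right)} V{\left(-4 \right)} = \frac{1}{3 \left(9 - 4\right)} \left(-4\right)^{2} = \frac{1}{3 \cdot 5} \cdot 16 = \frac{1}{3} \cdot \frac{1}{5} \cdot 16 = \frac{1}{15} \cdot 16 = \frac{16}{15}$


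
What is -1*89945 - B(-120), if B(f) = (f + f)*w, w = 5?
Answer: -88745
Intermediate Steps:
B(f) = 10*f (B(f) = (f + f)*5 = (2*f)*5 = 10*f)
-1*89945 - B(-120) = -1*89945 - 10*(-120) = -89945 - 1*(-1200) = -89945 + 1200 = -88745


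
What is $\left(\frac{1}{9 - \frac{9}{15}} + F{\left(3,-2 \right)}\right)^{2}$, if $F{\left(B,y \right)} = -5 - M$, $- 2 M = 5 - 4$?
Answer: $\frac{8464}{441} \approx 19.193$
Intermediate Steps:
$M = - \frac{1}{2}$ ($M = - \frac{5 - 4}{2} = \left(- \frac{1}{2}\right) 1 = - \frac{1}{2} \approx -0.5$)
$F{\left(B,y \right)} = - \frac{9}{2}$ ($F{\left(B,y \right)} = -5 - - \frac{1}{2} = -5 + \frac{1}{2} = - \frac{9}{2}$)
$\left(\frac{1}{9 - \frac{9}{15}} + F{\left(3,-2 \right)}\right)^{2} = \left(\frac{1}{9 - \frac{9}{15}} - \frac{9}{2}\right)^{2} = \left(\frac{1}{9 - \frac{3}{5}} - \frac{9}{2}\right)^{2} = \left(\frac{1}{\frac{42}{5}} - \frac{9}{2}\right)^{2} = \left(\frac{5}{42} - \frac{9}{2}\right)^{2} = \left(- \frac{92}{21}\right)^{2} = \frac{8464}{441}$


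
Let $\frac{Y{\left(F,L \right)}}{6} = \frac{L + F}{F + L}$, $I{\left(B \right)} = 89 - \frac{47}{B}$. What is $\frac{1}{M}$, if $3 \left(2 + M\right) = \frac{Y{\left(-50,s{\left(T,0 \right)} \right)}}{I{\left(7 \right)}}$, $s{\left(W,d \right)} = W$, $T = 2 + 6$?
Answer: $- \frac{288}{569} \approx -0.50615$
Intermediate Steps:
$T = 8$
$Y{\left(F,L \right)} = 6$ ($Y{\left(F,L \right)} = 6 \frac{L + F}{F + L} = 6 \frac{F + L}{F + L} = 6 \cdot 1 = 6$)
$M = - \frac{569}{288}$ ($M = -2 + \frac{6 \frac{1}{89 - \frac{47}{7}}}{3} = -2 + \frac{6 \frac{1}{\frac{576}{7}}}{3} = -2 + \frac{6 \cdot \frac{7}{576}}{3} = -2 + \frac{1}{3} \cdot \frac{7}{96} = -2 + \frac{7}{288} = - \frac{569}{288} \approx -1.9757$)
$\frac{1}{M} = \frac{1}{- \frac{569}{288}} = - \frac{288}{569}$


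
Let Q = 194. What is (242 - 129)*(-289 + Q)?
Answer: -10735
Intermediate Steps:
(242 - 129)*(-289 + Q) = (242 - 129)*(-289 + 194) = 113*(-95) = -10735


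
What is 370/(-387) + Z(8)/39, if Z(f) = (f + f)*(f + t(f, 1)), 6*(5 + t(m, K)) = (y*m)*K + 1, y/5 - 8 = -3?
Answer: 70526/5031 ≈ 14.018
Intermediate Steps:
y = 25 (y = 40 + 5*(-3) = 40 - 15 = 25)
t(m, K) = -29/6 + 25*K*m/6 (t(m, K) = -5 + ((25*m)*K + 1)/6 = -5 + (25*K*m + 1)/6 = -5 + (1 + 25*K*m)/6 = -5 + (1/6 + 25*K*m/6) = -29/6 + 25*K*m/6)
Z(f) = 2*f*(-29/6 + 31*f/6) (Z(f) = (f + f)*(f + (-29/6 + (25/6)*1*f)) = (2*f)*(f + (-29/6 + 25*f/6)) = (2*f)*(-29/6 + 31*f/6) = 2*f*(-29/6 + 31*f/6))
370/(-387) + Z(8)/39 = 370/(-387) + ((1/3)*8*(-29 + 31*8))/39 = 370*(-1/387) + ((1/3)*8*(-29 + 248))*(1/39) = -370/387 + ((1/3)*8*219)*(1/39) = -370/387 + 584*(1/39) = -370/387 + 584/39 = 70526/5031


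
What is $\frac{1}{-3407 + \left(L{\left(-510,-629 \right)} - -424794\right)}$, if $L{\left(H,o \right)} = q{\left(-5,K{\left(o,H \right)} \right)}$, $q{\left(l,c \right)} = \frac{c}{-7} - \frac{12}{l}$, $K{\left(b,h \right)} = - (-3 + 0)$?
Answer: $\frac{35}{14748614} \approx 2.3731 \cdot 10^{-6}$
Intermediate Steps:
$K{\left(b,h \right)} = 3$ ($K{\left(b,h \right)} = \left(-1\right) \left(-3\right) = 3$)
$q{\left(l,c \right)} = - \frac{12}{l} - \frac{c}{7}$ ($q{\left(l,c \right)} = c \left(- \frac{1}{7}\right) - \frac{12}{l} = - \frac{c}{7} - \frac{12}{l} = - \frac{12}{l} - \frac{c}{7}$)
$L{\left(H,o \right)} = \frac{69}{35}$ ($L{\left(H,o \right)} = - \frac{12}{-5} - \frac{3}{7} = \left(-12\right) \left(- \frac{1}{5}\right) - \frac{3}{7} = \frac{12}{5} - \frac{3}{7} = \frac{69}{35}$)
$\frac{1}{-3407 + \left(L{\left(-510,-629 \right)} - -424794\right)} = \frac{1}{-3407 + \left(\frac{69}{35} - -424794\right)} = \frac{1}{-3407 + \left(\frac{69}{35} + 424794\right)} = \frac{1}{-3407 + \frac{14867859}{35}} = \frac{1}{\frac{14748614}{35}} = \frac{35}{14748614}$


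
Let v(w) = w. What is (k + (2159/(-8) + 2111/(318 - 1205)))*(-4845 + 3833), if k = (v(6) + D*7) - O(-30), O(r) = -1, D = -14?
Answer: 652147221/1774 ≈ 3.6761e+5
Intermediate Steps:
k = -91 (k = (6 - 14*7) - 1*(-1) = (6 - 98) + 1 = -92 + 1 = -91)
(k + (2159/(-8) + 2111/(318 - 1205)))*(-4845 + 3833) = (-91 + (2159/(-8) + 2111/(318 - 1205)))*(-4845 + 3833) = (-91 + (2159*(-⅛) + 2111/(-887)))*(-1012) = (-91 + (-2159/8 + 2111*(-1/887)))*(-1012) = (-91 + (-2159/8 - 2111/887))*(-1012) = (-91 - 1931921/7096)*(-1012) = -2577657/7096*(-1012) = 652147221/1774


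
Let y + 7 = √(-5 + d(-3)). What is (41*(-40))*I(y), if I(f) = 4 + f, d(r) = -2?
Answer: 4920 - 1640*I*√7 ≈ 4920.0 - 4339.0*I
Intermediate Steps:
y = -7 + I*√7 (y = -7 + √(-5 - 2) = -7 + √(-7) = -7 + I*√7 ≈ -7.0 + 2.6458*I)
(41*(-40))*I(y) = (41*(-40))*(4 + (-7 + I*√7)) = -1640*(-3 + I*√7) = 4920 - 1640*I*√7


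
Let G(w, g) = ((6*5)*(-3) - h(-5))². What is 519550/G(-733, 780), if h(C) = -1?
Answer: 519550/7921 ≈ 65.591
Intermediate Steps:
G(w, g) = 7921 (G(w, g) = ((6*5)*(-3) - 1*(-1))² = (30*(-3) + 1)² = (-90 + 1)² = (-89)² = 7921)
519550/G(-733, 780) = 519550/7921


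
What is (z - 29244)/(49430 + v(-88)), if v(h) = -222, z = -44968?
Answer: -18553/12302 ≈ -1.5081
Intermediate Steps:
(z - 29244)/(49430 + v(-88)) = (-44968 - 29244)/(49430 - 222) = -74212/49208 = -74212*1/49208 = -18553/12302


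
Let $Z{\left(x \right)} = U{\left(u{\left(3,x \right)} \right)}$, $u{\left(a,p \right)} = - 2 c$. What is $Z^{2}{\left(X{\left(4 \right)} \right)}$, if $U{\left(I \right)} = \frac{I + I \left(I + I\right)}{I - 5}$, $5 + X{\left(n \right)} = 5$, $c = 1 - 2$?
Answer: $\frac{100}{9} \approx 11.111$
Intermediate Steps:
$c = -1$ ($c = 1 - 2 = -1$)
$X{\left(n \right)} = 0$ ($X{\left(n \right)} = -5 + 5 = 0$)
$u{\left(a,p \right)} = 2$ ($u{\left(a,p \right)} = \left(-2\right) \left(-1\right) = 2$)
$U{\left(I \right)} = \frac{I + 2 I^{2}}{-5 + I}$ ($U{\left(I \right)} = \frac{I + I 2 I}{-5 + I} = \frac{I + 2 I^{2}}{-5 + I}$)
$Z{\left(x \right)} = - \frac{10}{3}$ ($Z{\left(x \right)} = \frac{2 \left(1 + 2 \cdot 2\right)}{-5 + 2} = \frac{2 \left(1 + 4\right)}{-3} = 2 \left(- \frac{1}{3}\right) 5 = - \frac{10}{3}$)
$Z^{2}{\left(X{\left(4 \right)} \right)} = \left(- \frac{10}{3}\right)^{2} = \frac{100}{9}$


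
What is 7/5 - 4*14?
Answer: -273/5 ≈ -54.600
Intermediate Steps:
7/5 - 4*14 = 7*(⅕) - 56 = 7/5 - 56 = -273/5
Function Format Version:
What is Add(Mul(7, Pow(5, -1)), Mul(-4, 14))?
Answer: Rational(-273, 5) ≈ -54.600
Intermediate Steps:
Add(Mul(7, Pow(5, -1)), Mul(-4, 14)) = Add(Mul(7, Rational(1, 5)), -56) = Add(Rational(7, 5), -56) = Rational(-273, 5)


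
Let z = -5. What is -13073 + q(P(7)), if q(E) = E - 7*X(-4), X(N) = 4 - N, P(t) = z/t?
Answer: -91908/7 ≈ -13130.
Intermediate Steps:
P(t) = -5/t
q(E) = -56 + E (q(E) = E - 7*(4 - 1*(-4)) = E - 7*(4 + 4) = E - 7*8 = E - 56 = -56 + E)
-13073 + q(P(7)) = -13073 + (-56 - 5/7) = -13073 - 397/7 = -91908/7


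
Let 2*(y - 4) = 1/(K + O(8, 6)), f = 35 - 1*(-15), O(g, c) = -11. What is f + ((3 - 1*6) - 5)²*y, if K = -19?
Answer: 4574/15 ≈ 304.93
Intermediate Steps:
f = 50 (f = 35 + 15 = 50)
y = 239/60 (y = 4 + 1/(2*(-19 - 11)) = 4 + (½)/(-30) = 4 + (½)*(-1/30) = 4 - 1/60 = 239/60 ≈ 3.9833)
f + ((3 - 1*6) - 5)²*y = 50 + ((3 - 1*6) - 5)²*(239/60) = 50 + ((3 - 6) - 5)²*(239/60) = 50 + (-3 - 5)²*(239/60) = 50 + (-8)²*(239/60) = 50 + 64*(239/60) = 50 + 3824/15 = 4574/15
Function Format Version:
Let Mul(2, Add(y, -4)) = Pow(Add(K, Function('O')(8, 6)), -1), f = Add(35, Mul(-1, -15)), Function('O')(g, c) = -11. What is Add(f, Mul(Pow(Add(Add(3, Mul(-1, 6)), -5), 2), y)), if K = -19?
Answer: Rational(4574, 15) ≈ 304.93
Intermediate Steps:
f = 50 (f = Add(35, 15) = 50)
y = Rational(239, 60) (y = Add(4, Mul(Rational(1, 2), Pow(Add(-19, -11), -1))) = Add(4, Mul(Rational(1, 2), Pow(-30, -1))) = Add(4, Mul(Rational(1, 2), Rational(-1, 30))) = Add(4, Rational(-1, 60)) = Rational(239, 60) ≈ 3.9833)
Add(f, Mul(Pow(Add(Add(3, Mul(-1, 6)), -5), 2), y)) = Add(50, Mul(Pow(Add(Add(3, Mul(-1, 6)), -5), 2), Rational(239, 60))) = Add(50, Mul(Pow(Add(Add(3, -6), -5), 2), Rational(239, 60))) = Add(50, Mul(Pow(Add(-3, -5), 2), Rational(239, 60))) = Add(50, Mul(Pow(-8, 2), Rational(239, 60))) = Add(50, Mul(64, Rational(239, 60))) = Add(50, Rational(3824, 15)) = Rational(4574, 15)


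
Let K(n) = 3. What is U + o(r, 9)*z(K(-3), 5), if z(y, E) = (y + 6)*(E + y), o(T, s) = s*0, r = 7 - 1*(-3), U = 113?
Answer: 113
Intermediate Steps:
r = 10 (r = 7 + 3 = 10)
o(T, s) = 0
z(y, E) = (6 + y)*(E + y)
U + o(r, 9)*z(K(-3), 5) = 113 + 0*(3² + 6*5 + 6*3 + 5*3) = 113 + 0*(9 + 30 + 18 + 15) = 113 + 0*72 = 113 + 0 = 113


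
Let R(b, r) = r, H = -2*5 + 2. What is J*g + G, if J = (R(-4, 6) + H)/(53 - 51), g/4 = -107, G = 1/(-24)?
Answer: 10271/24 ≈ 427.96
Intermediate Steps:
H = -8 (H = -10 + 2 = -8)
G = -1/24 ≈ -0.041667
g = -428 (g = 4*(-107) = -428)
J = -1 (J = (6 - 8)/(53 - 51) = -2/2 = -2*½ = -1)
J*g + G = -1*(-428) - 1/24 = 428 - 1/24 = 10271/24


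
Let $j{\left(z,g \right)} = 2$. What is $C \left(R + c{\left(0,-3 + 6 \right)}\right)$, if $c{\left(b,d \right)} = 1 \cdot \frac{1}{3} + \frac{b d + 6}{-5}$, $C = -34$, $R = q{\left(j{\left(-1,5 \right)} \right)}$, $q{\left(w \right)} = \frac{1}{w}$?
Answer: $\frac{187}{15} \approx 12.467$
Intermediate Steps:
$R = \frac{1}{2} \approx 0.5$
$c{\left(b,d \right)} = - \frac{13}{15} - \frac{b d}{5}$ ($c{\left(b,d \right)} = 1 \cdot \frac{1}{3} + \left(6 + b d\right) \left(- \frac{1}{5}\right) = \frac{1}{3} - \left(\frac{6}{5} + \frac{b d}{5}\right) = - \frac{13}{15} - \frac{b d}{5}$)
$C \left(R + c{\left(0,-3 + 6 \right)}\right) = - 34 \left(\frac{1}{2} - \left(\frac{13}{15} + 0 \left(-3 + 6\right)\right)\right) = - 34 \left(\frac{1}{2} - \left(\frac{13}{15} + 0 \cdot 3\right)\right) = - 34 \left(\frac{1}{2} + \left(- \frac{13}{15} + 0\right)\right) = - 34 \left(\frac{1}{2} - \frac{13}{15}\right) = \left(-34\right) \left(- \frac{11}{30}\right) = \frac{187}{15}$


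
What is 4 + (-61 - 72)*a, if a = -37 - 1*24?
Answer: 8117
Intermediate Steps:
a = -61 (a = -37 - 24 = -61)
4 + (-61 - 72)*a = 4 + (-61 - 72)*(-61) = 4 - 133*(-61) = 4 + 8113 = 8117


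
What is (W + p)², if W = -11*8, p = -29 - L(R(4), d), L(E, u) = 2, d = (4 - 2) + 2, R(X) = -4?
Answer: 14161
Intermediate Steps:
d = 4 (d = 2 + 2 = 4)
p = -31 (p = -29 - 1*2 = -29 - 2 = -31)
W = -88
(W + p)² = (-88 - 31)² = (-119)² = 14161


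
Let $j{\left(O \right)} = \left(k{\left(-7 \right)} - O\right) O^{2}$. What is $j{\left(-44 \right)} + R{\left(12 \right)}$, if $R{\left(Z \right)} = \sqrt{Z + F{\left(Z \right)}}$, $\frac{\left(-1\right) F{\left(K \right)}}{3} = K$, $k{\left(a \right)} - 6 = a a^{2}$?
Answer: $-567248 + 2 i \sqrt{6} \approx -5.6725 \cdot 10^{5} + 4.899 i$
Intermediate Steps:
$k{\left(a \right)} = 6 + a^{3}$ ($k{\left(a \right)} = 6 + a a^{2} = 6 + a^{3}$)
$F{\left(K \right)} = - 3 K$
$R{\left(Z \right)} = \sqrt{2} \sqrt{- Z}$ ($R{\left(Z \right)} = \sqrt{Z - 3 Z} = \sqrt{- 2 Z} = \sqrt{2} \sqrt{- Z}$)
$j{\left(O \right)} = O^{2} \left(-337 - O\right)$ ($j{\left(O \right)} = \left(\left(6 + \left(-7\right)^{3}\right) - O\right) O^{2} = \left(\left(6 - 343\right) - O\right) O^{2} = \left(-337 - O\right) O^{2} = O^{2} \left(-337 - O\right)$)
$j{\left(-44 \right)} + R{\left(12 \right)} = \left(-44\right)^{2} \left(-337 - -44\right) + \sqrt{2} \sqrt{\left(-1\right) 12} = 1936 \left(-337 + 44\right) + \sqrt{2} \sqrt{-12} = 1936 \left(-293\right) + \sqrt{2} \cdot 2 i \sqrt{3} = -567248 + 2 i \sqrt{6}$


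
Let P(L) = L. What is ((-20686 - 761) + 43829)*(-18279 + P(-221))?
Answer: -414067000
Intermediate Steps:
((-20686 - 761) + 43829)*(-18279 + P(-221)) = ((-20686 - 761) + 43829)*(-18279 - 221) = (-21447 + 43829)*(-18500) = 22382*(-18500) = -414067000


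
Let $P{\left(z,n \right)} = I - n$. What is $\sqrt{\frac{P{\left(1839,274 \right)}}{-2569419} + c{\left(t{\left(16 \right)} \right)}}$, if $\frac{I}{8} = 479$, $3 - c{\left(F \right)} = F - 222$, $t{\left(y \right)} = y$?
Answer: $\frac{\sqrt{153310098166383}}{856473} \approx 14.457$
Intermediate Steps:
$c{\left(F \right)} = 225 - F$ ($c{\left(F \right)} = 3 - \left(F - 222\right) = 3 - \left(-222 + F\right) = 225 - F$)
$I = 3832$ ($I = 8 \cdot 479 = 3832$)
$P{\left(z,n \right)} = 3832 - n$
$\sqrt{\frac{P{\left(1839,274 \right)}}{-2569419} + c{\left(t{\left(16 \right)} \right)}} = \sqrt{\frac{3832 - 274}{-2569419} + \left(225 - 16\right)} = \sqrt{\left(3832 - 274\right) \left(- \frac{1}{2569419}\right) + \left(225 - 16\right)} = \sqrt{3558 \left(- \frac{1}{2569419}\right) + 209} = \sqrt{- \frac{1186}{856473} + 209} = \sqrt{\frac{179001671}{856473}} = \frac{\sqrt{153310098166383}}{856473}$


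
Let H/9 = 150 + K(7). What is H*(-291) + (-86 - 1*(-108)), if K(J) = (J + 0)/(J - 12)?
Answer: -1945807/5 ≈ -3.8916e+5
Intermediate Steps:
K(J) = J/(-12 + J)
H = 6687/5 (H = 9*(150 + 7/(-12 + 7)) = 9*(150 + 7/(-5)) = 9*(150 + 7*(-⅕)) = 9*(150 - 7/5) = 9*(743/5) = 6687/5 ≈ 1337.4)
H*(-291) + (-86 - 1*(-108)) = (6687/5)*(-291) + (-86 - 1*(-108)) = -1945917/5 + (-86 + 108) = -1945917/5 + 22 = -1945807/5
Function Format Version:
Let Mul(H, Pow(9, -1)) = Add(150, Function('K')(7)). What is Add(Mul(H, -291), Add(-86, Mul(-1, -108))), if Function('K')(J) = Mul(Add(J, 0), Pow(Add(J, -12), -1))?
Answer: Rational(-1945807, 5) ≈ -3.8916e+5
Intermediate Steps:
Function('K')(J) = Mul(J, Pow(Add(-12, J), -1))
H = Rational(6687, 5) (H = Mul(9, Add(150, Mul(7, Pow(Add(-12, 7), -1)))) = Mul(9, Add(150, Mul(7, Pow(-5, -1)))) = Mul(9, Add(150, Mul(7, Rational(-1, 5)))) = Mul(9, Add(150, Rational(-7, 5))) = Mul(9, Rational(743, 5)) = Rational(6687, 5) ≈ 1337.4)
Add(Mul(H, -291), Add(-86, Mul(-1, -108))) = Add(Mul(Rational(6687, 5), -291), Add(-86, Mul(-1, -108))) = Add(Rational(-1945917, 5), Add(-86, 108)) = Add(Rational(-1945917, 5), 22) = Rational(-1945807, 5)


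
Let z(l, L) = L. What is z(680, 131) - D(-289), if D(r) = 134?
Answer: -3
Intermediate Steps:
z(680, 131) - D(-289) = 131 - 1*134 = 131 - 134 = -3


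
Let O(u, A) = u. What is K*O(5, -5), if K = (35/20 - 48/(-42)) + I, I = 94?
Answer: 13565/28 ≈ 484.46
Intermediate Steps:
K = 2713/28 (K = (35/20 - 48/(-42)) + 94 = (35*(1/20) - 48*(-1/42)) + 94 = (7/4 + 8/7) + 94 = 81/28 + 94 = 2713/28 ≈ 96.893)
K*O(5, -5) = (2713/28)*5 = 13565/28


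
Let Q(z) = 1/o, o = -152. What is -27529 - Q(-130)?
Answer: -4184407/152 ≈ -27529.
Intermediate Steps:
Q(z) = -1/152 (Q(z) = 1/(-152) = -1/152)
-27529 - Q(-130) = -27529 - 1*(-1/152) = -27529 + 1/152 = -4184407/152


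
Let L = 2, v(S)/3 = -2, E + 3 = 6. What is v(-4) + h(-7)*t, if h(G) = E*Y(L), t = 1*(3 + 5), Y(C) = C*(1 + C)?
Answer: 138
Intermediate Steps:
E = 3 (E = -3 + 6 = 3)
v(S) = -6 (v(S) = 3*(-2) = -6)
t = 8 (t = 1*8 = 8)
h(G) = 18 (h(G) = 3*(2*(1 + 2)) = 3*(2*3) = 3*6 = 18)
v(-4) + h(-7)*t = -6 + 18*8 = -6 + 144 = 138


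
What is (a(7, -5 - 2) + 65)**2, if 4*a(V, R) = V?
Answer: 71289/16 ≈ 4455.6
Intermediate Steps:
a(V, R) = V/4
(a(7, -5 - 2) + 65)**2 = ((1/4)*7 + 65)**2 = (7/4 + 65)**2 = (267/4)**2 = 71289/16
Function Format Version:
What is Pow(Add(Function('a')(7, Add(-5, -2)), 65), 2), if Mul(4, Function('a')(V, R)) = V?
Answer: Rational(71289, 16) ≈ 4455.6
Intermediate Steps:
Function('a')(V, R) = Mul(Rational(1, 4), V)
Pow(Add(Function('a')(7, Add(-5, -2)), 65), 2) = Pow(Add(Mul(Rational(1, 4), 7), 65), 2) = Pow(Add(Rational(7, 4), 65), 2) = Pow(Rational(267, 4), 2) = Rational(71289, 16)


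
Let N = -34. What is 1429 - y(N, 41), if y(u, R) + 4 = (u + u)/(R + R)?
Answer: 58787/41 ≈ 1433.8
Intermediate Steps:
y(u, R) = -4 + u/R (y(u, R) = -4 + (u + u)/(R + R) = -4 + (2*u)/((2*R)) = -4 + (2*u)*(1/(2*R)) = -4 + u/R)
1429 - y(N, 41) = 1429 - (-4 - 34/41) = 1429 - 1*(-198/41) = 1429 + 198/41 = 58787/41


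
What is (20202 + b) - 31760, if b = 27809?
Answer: 16251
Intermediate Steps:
(20202 + b) - 31760 = (20202 + 27809) - 31760 = 48011 - 31760 = 16251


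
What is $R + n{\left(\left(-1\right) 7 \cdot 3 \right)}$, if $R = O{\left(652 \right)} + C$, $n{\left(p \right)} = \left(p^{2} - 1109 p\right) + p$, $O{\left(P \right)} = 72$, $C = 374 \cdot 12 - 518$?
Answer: $27751$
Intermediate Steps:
$C = 3970$ ($C = 4488 - 518 = 3970$)
$n{\left(p \right)} = p^{2} - 1108 p$
$R = 4042$ ($R = 72 + 3970 = 4042$)
$R + n{\left(\left(-1\right) 7 \cdot 3 \right)} = 4042 + \left(-1\right) 7 \cdot 3 \left(-1108 + \left(-1\right) 7 \cdot 3\right) = 4042 + \left(-7\right) 3 \left(-1108 - 21\right) = 4042 - 21 \left(-1108 - 21\right) = 4042 - -23709 = 4042 + 23709 = 27751$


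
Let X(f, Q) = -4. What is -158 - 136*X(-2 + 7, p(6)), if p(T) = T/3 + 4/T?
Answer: 386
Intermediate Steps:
p(T) = 4/T + T/3 (p(T) = T*(⅓) + 4/T = T/3 + 4/T = 4/T + T/3)
-158 - 136*X(-2 + 7, p(6)) = -158 - 136*(-4) = -158 + 544 = 386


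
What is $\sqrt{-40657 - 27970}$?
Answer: $i \sqrt{68627} \approx 261.97 i$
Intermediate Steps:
$\sqrt{-40657 - 27970} = \sqrt{-68627} = i \sqrt{68627}$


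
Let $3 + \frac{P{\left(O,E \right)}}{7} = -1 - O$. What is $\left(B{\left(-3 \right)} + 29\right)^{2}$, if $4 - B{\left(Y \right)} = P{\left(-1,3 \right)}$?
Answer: $2916$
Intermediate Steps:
$P{\left(O,E \right)} = -28 - 7 O$ ($P{\left(O,E \right)} = -21 + 7 \left(-1 - O\right) = -21 - \left(7 + 7 O\right) = -28 - 7 O$)
$B{\left(Y \right)} = 25$ ($B{\left(Y \right)} = 4 - \left(-28 - -7\right) = 4 - \left(-28 + 7\right) = 4 - -21 = 4 + 21 = 25$)
$\left(B{\left(-3 \right)} + 29\right)^{2} = \left(25 + 29\right)^{2} = 54^{2} = 2916$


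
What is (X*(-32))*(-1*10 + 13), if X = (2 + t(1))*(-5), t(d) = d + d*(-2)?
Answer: 480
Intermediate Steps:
t(d) = -d (t(d) = d - 2*d = -d)
X = -5 (X = (2 - 1*1)*(-5) = (2 - 1)*(-5) = 1*(-5) = -5)
(X*(-32))*(-1*10 + 13) = (-5*(-32))*(-1*10 + 13) = 160*(-10 + 13) = 160*3 = 480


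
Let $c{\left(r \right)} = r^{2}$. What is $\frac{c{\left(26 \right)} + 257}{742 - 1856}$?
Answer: $- \frac{933}{1114} \approx -0.83752$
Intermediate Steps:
$\frac{c{\left(26 \right)} + 257}{742 - 1856} = \frac{26^{2} + 257}{742 - 1856} = \frac{676 + 257}{-1114} = 933 \left(- \frac{1}{1114}\right) = - \frac{933}{1114}$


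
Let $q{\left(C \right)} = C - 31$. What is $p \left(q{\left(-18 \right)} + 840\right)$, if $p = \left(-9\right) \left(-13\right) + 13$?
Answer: $102830$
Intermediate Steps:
$p = 130$ ($p = 117 + 13 = 130$)
$q{\left(C \right)} = -31 + C$
$p \left(q{\left(-18 \right)} + 840\right) = 130 \left(\left(-31 - 18\right) + 840\right) = 130 \left(-49 + 840\right) = 130 \cdot 791 = 102830$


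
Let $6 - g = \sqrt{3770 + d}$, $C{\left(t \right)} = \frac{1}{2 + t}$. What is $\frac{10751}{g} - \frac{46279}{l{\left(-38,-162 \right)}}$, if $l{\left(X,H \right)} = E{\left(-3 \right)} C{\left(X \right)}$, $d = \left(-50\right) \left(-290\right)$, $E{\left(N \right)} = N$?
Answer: $- \frac{1687713323}{3039} - \frac{10751 \sqrt{2030}}{6078} \approx -5.5543 \cdot 10^{5}$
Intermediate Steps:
$d = 14500$
$g = 6 - 3 \sqrt{2030}$ ($g = 6 - \sqrt{3770 + 14500} = 6 - \sqrt{18270} = 6 - 3 \sqrt{2030} \approx -129.17$)
$l{\left(X,H \right)} = - \frac{3}{2 + X}$
$\frac{10751}{g} - \frac{46279}{l{\left(-38,-162 \right)}} = \frac{10751}{6 - 3 \sqrt{2030}} - \frac{46279}{\left(-3\right) \frac{1}{2 - 38}} = \frac{10751}{6 - 3 \sqrt{2030}} - \frac{46279}{\left(-3\right) \frac{1}{-36}} = \frac{10751}{6 - 3 \sqrt{2030}} - \frac{46279}{\left(-3\right) \left(- \frac{1}{36}\right)} = \frac{10751}{6 - 3 \sqrt{2030}} - 46279 \frac{1}{\frac{1}{12}} = \frac{10751}{6 - 3 \sqrt{2030}} - 555348 = -555348 + \frac{10751}{6 - 3 \sqrt{2030}}$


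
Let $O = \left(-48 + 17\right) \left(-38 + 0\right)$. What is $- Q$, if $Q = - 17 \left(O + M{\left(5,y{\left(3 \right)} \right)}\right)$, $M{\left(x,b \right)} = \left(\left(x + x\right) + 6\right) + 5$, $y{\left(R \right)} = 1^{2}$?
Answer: $20383$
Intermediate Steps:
$y{\left(R \right)} = 1$
$M{\left(x,b \right)} = 11 + 2 x$ ($M{\left(x,b \right)} = \left(2 x + 6\right) + 5 = \left(6 + 2 x\right) + 5 = 11 + 2 x$)
$O = 1178$ ($O = \left(-31\right) \left(-38\right) = 1178$)
$Q = -20383$ ($Q = - 17 \left(1178 + \left(11 + 2 \cdot 5\right)\right) = - 17 \left(1178 + \left(11 + 10\right)\right) = - 17 \left(1178 + 21\right) = \left(-17\right) 1199 = -20383$)
$- Q = \left(-1\right) \left(-20383\right) = 20383$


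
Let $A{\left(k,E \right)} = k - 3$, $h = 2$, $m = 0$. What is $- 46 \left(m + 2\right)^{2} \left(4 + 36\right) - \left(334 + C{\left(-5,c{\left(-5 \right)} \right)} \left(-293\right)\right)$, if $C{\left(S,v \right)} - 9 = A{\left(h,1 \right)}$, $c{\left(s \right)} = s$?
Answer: $-5350$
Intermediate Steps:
$A{\left(k,E \right)} = -3 + k$
$C{\left(S,v \right)} = 8$ ($C{\left(S,v \right)} = 9 + \left(-3 + 2\right) = 9 - 1 = 8$)
$- 46 \left(m + 2\right)^{2} \left(4 + 36\right) - \left(334 + C{\left(-5,c{\left(-5 \right)} \right)} \left(-293\right)\right) = - 46 \left(0 + 2\right)^{2} \left(4 + 36\right) - \left(334 + 8 \left(-293\right)\right) = - 46 \cdot 2^{2} \cdot 40 - \left(334 - 2344\right) = \left(-46\right) 4 \cdot 40 - -2010 = \left(-184\right) 40 + 2010 = -7360 + 2010 = -5350$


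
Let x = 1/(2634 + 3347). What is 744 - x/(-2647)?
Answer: 11778790009/15831707 ≈ 744.00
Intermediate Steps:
x = 1/5981 ≈ 0.00016720
744 - x/(-2647) = 744 - 1/(5981*(-2647)) = 744 - (-1)/(5981*2647) = 744 - 1*(-1/15831707) = 744 + 1/15831707 = 11778790009/15831707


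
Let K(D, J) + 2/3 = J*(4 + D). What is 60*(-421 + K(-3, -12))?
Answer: -26020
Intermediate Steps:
K(D, J) = -⅔ + J*(4 + D)
60*(-421 + K(-3, -12)) = 60*(-421 + (-⅔ + 4*(-12) - 3*(-12))) = 60*(-421 + (-⅔ - 48 + 36)) = 60*(-421 - 38/3) = 60*(-1301/3) = -26020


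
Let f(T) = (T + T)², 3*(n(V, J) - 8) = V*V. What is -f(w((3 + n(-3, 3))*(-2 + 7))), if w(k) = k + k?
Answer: -78400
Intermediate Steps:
n(V, J) = 8 + V²/3 (n(V, J) = 8 + (V*V)/3 = 8 + V²/3)
w(k) = 2*k
f(T) = 4*T² (f(T) = (2*T)² = 4*T²)
-f(w((3 + n(-3, 3))*(-2 + 7))) = -4*(2*((3 + (8 + (⅓)*(-3)²))*(-2 + 7)))² = -4*(2*((3 + (8 + (⅓)*9))*5))² = -4*(2*((3 + (8 + 3))*5))² = -4*(2*((3 + 11)*5))² = -4*(2*(14*5))² = -4*(2*70)² = -4*140² = -4*19600 = -1*78400 = -78400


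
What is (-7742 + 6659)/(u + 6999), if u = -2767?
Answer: -1083/4232 ≈ -0.25591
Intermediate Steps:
(-7742 + 6659)/(u + 6999) = (-7742 + 6659)/(-2767 + 6999) = -1083/4232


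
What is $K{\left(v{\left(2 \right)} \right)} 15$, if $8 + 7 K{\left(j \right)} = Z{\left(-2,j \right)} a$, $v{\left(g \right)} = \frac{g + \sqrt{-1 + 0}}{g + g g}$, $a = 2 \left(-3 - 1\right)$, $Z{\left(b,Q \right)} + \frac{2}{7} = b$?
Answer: $\frac{1080}{49} \approx 22.041$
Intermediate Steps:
$Z{\left(b,Q \right)} = - \frac{2}{7} + b$
$a = -8$ ($a = 2 \left(-4\right) = -8$)
$v{\left(g \right)} = \frac{i + g}{g + g^{2}}$ ($v{\left(g \right)} = \frac{g + \sqrt{-1}}{g + g^{2}} = \frac{g + i}{g + g^{2}} = \frac{i + g}{g + g^{2}}$)
$K{\left(j \right)} = \frac{72}{49}$ ($K{\left(j \right)} = - \frac{8}{7} + \frac{\left(- \frac{2}{7} - 2\right) \left(-8\right)}{7} = - \frac{8}{7} + \frac{\left(- \frac{16}{7}\right) \left(-8\right)}{7} = - \frac{8}{7} + \frac{1}{7} \cdot \frac{128}{7} = - \frac{8}{7} + \frac{128}{49} = \frac{72}{49}$)
$K{\left(v{\left(2 \right)} \right)} 15 = \frac{72}{49} \cdot 15 = \frac{1080}{49}$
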